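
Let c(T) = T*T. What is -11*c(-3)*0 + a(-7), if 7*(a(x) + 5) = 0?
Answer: -5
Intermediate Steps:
a(x) = -5 (a(x) = -5 + (⅐)*0 = -5 + 0 = -5)
c(T) = T²
-11*c(-3)*0 + a(-7) = -11*(-3)²*0 - 5 = -11*9*0 - 5 = -99*0 - 5 = 0 - 5 = -5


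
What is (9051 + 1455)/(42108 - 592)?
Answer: 5253/20758 ≈ 0.25306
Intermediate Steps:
(9051 + 1455)/(42108 - 592) = 10506/41516 = 10506*(1/41516) = 5253/20758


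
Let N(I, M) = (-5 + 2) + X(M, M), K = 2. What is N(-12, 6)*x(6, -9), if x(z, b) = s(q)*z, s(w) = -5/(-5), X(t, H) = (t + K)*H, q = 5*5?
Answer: 270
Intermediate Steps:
q = 25
X(t, H) = H*(2 + t) (X(t, H) = (t + 2)*H = (2 + t)*H = H*(2 + t))
s(w) = 1 (s(w) = -5*(-⅕) = 1)
N(I, M) = -3 + M*(2 + M) (N(I, M) = (-5 + 2) + M*(2 + M) = -3 + M*(2 + M))
x(z, b) = z (x(z, b) = 1*z = z)
N(-12, 6)*x(6, -9) = (-3 + 6*(2 + 6))*6 = (-3 + 6*8)*6 = (-3 + 48)*6 = 45*6 = 270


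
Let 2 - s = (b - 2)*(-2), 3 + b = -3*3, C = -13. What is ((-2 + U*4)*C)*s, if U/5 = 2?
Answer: 12844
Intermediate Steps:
U = 10 (U = 5*2 = 10)
b = -12 (b = -3 - 3*3 = -3 - 9 = -12)
s = -26 (s = 2 - (-12 - 2)*(-2) = 2 - (-14)*(-2) = 2 - 1*28 = 2 - 28 = -26)
((-2 + U*4)*C)*s = ((-2 + 10*4)*(-13))*(-26) = ((-2 + 40)*(-13))*(-26) = (38*(-13))*(-26) = -494*(-26) = 12844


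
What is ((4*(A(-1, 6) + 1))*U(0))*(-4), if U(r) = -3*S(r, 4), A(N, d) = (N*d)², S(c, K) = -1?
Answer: -1776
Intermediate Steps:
A(N, d) = N²*d²
U(r) = 3 (U(r) = -3*(-1) = 3)
((4*(A(-1, 6) + 1))*U(0))*(-4) = ((4*((-1)²*6² + 1))*3)*(-4) = ((4*(1*36 + 1))*3)*(-4) = ((4*(36 + 1))*3)*(-4) = ((4*37)*3)*(-4) = (148*3)*(-4) = 444*(-4) = -1776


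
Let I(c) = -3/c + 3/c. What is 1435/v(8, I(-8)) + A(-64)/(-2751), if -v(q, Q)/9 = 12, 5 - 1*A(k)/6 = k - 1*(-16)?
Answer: -1327343/99036 ≈ -13.403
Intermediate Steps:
I(c) = 0
A(k) = -66 - 6*k (A(k) = 30 - 6*(k - 1*(-16)) = 30 - 6*(k + 16) = 30 - 6*(16 + k) = 30 + (-96 - 6*k) = -66 - 6*k)
v(q, Q) = -108 (v(q, Q) = -9*12 = -108)
1435/v(8, I(-8)) + A(-64)/(-2751) = 1435/(-108) + (-66 - 6*(-64))/(-2751) = 1435*(-1/108) + (-66 + 384)*(-1/2751) = -1435/108 + 318*(-1/2751) = -1435/108 - 106/917 = -1327343/99036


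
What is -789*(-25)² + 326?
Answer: -492799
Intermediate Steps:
-789*(-25)² + 326 = -789*625 + 326 = -493125 + 326 = -492799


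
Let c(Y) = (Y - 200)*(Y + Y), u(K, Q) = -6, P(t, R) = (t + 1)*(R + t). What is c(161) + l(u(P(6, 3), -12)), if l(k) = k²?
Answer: -12522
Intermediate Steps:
P(t, R) = (1 + t)*(R + t)
c(Y) = 2*Y*(-200 + Y) (c(Y) = (-200 + Y)*(2*Y) = 2*Y*(-200 + Y))
c(161) + l(u(P(6, 3), -12)) = 2*161*(-200 + 161) + (-6)² = 2*161*(-39) + 36 = -12558 + 36 = -12522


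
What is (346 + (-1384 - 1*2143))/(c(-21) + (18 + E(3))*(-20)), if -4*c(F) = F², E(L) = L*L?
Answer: 12724/2601 ≈ 4.8920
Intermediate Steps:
E(L) = L²
c(F) = -F²/4
(346 + (-1384 - 1*2143))/(c(-21) + (18 + E(3))*(-20)) = (346 + (-1384 - 1*2143))/(-¼*(-21)² + (18 + 3²)*(-20)) = (346 + (-1384 - 2143))/(-¼*441 + (18 + 9)*(-20)) = (346 - 3527)/(-441/4 + 27*(-20)) = -3181/(-441/4 - 540) = -3181/(-2601/4) = -3181*(-4/2601) = 12724/2601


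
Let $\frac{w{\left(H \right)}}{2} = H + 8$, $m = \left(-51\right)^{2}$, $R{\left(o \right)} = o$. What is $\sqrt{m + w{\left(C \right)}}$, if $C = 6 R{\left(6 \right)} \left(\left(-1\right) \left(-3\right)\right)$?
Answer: $\sqrt{2833} \approx 53.226$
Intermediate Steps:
$m = 2601$
$C = 108$ ($C = 6 \cdot 6 \left(\left(-1\right) \left(-3\right)\right) = 36 \cdot 3 = 108$)
$w{\left(H \right)} = 16 + 2 H$ ($w{\left(H \right)} = 2 \left(H + 8\right) = 2 \left(8 + H\right) = 16 + 2 H$)
$\sqrt{m + w{\left(C \right)}} = \sqrt{2601 + \left(16 + 2 \cdot 108\right)} = \sqrt{2601 + \left(16 + 216\right)} = \sqrt{2601 + 232} = \sqrt{2833}$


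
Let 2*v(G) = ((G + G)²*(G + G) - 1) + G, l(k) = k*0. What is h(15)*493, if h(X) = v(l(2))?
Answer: -493/2 ≈ -246.50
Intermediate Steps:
l(k) = 0
v(G) = -½ + G/2 + 4*G³ (v(G) = (((G + G)²*(G + G) - 1) + G)/2 = (((2*G)²*(2*G) - 1) + G)/2 = (((4*G²)*(2*G) - 1) + G)/2 = ((8*G³ - 1) + G)/2 = ((-1 + 8*G³) + G)/2 = (-1 + G + 8*G³)/2 = -½ + G/2 + 4*G³)
h(X) = -½ (h(X) = -½ + (½)*0 + 4*0³ = -½ + 0 + 4*0 = -½ + 0 + 0 = -½)
h(15)*493 = -½*493 = -493/2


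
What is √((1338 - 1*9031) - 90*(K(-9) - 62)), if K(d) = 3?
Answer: I*√2383 ≈ 48.816*I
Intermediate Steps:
√((1338 - 1*9031) - 90*(K(-9) - 62)) = √((1338 - 1*9031) - 90*(3 - 62)) = √((1338 - 9031) - 90*(-59)) = √(-7693 + 5310) = √(-2383) = I*√2383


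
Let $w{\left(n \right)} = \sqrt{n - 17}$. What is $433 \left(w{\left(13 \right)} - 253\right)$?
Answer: $-109549 + 866 i \approx -1.0955 \cdot 10^{5} + 866.0 i$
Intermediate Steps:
$w{\left(n \right)} = \sqrt{-17 + n}$
$433 \left(w{\left(13 \right)} - 253\right) = 433 \left(\sqrt{-17 + 13} - 253\right) = 433 \left(\sqrt{-4} - 253\right) = 433 \left(2 i - 253\right) = 433 \left(-253 + 2 i\right) = -109549 + 866 i$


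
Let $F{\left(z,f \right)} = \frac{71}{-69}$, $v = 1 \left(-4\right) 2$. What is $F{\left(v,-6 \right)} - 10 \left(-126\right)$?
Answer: $\frac{86869}{69} \approx 1259.0$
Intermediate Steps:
$v = -8$ ($v = \left(-4\right) 2 = -8$)
$F{\left(z,f \right)} = - \frac{71}{69}$ ($F{\left(z,f \right)} = 71 \left(- \frac{1}{69}\right) = - \frac{71}{69}$)
$F{\left(v,-6 \right)} - 10 \left(-126\right) = - \frac{71}{69} - 10 \left(-126\right) = - \frac{71}{69} - -1260 = - \frac{71}{69} + 1260 = \frac{86869}{69}$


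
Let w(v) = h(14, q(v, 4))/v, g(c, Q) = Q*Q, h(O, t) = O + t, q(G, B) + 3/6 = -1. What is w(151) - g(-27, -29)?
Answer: -253957/302 ≈ -840.92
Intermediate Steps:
q(G, B) = -3/2 (q(G, B) = -½ - 1 = -3/2)
g(c, Q) = Q²
w(v) = 25/(2*v) (w(v) = (14 - 3/2)/v = 25/(2*v))
w(151) - g(-27, -29) = (25/2)/151 - 1*(-29)² = (25/2)*(1/151) - 1*841 = 25/302 - 841 = -253957/302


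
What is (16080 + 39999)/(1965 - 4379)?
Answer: -56079/2414 ≈ -23.231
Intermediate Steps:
(16080 + 39999)/(1965 - 4379) = 56079/(-2414) = 56079*(-1/2414) = -56079/2414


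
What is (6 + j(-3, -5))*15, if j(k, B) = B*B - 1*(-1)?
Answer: 480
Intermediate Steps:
j(k, B) = 1 + B² (j(k, B) = B² + 1 = 1 + B²)
(6 + j(-3, -5))*15 = (6 + (1 + (-5)²))*15 = (6 + (1 + 25))*15 = (6 + 26)*15 = 32*15 = 480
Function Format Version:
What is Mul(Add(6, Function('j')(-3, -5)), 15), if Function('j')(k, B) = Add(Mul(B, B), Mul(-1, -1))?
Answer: 480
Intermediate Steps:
Function('j')(k, B) = Add(1, Pow(B, 2)) (Function('j')(k, B) = Add(Pow(B, 2), 1) = Add(1, Pow(B, 2)))
Mul(Add(6, Function('j')(-3, -5)), 15) = Mul(Add(6, Add(1, Pow(-5, 2))), 15) = Mul(Add(6, Add(1, 25)), 15) = Mul(Add(6, 26), 15) = Mul(32, 15) = 480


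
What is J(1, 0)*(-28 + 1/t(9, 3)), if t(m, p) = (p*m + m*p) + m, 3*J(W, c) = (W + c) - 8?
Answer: 1763/27 ≈ 65.296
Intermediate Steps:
J(W, c) = -8/3 + W/3 + c/3 (J(W, c) = ((W + c) - 8)/3 = (-8 + W + c)/3 = -8/3 + W/3 + c/3)
t(m, p) = m + 2*m*p (t(m, p) = (m*p + m*p) + m = 2*m*p + m = m + 2*m*p)
J(1, 0)*(-28 + 1/t(9, 3)) = (-8/3 + (⅓)*1 + (⅓)*0)*(-28 + 1/(9*(1 + 2*3))) = (-8/3 + ⅓ + 0)*(-28 + 1/(9*(1 + 6))) = -7*(-28 + 1/(9*7))/3 = -7*(-28 + 1/63)/3 = -7/3*(-1763/63) = 1763/27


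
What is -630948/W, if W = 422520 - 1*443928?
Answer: 52579/1784 ≈ 29.473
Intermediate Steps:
W = -21408 (W = 422520 - 443928 = -21408)
-630948/W = -630948/(-21408) = -630948*(-1/21408) = 52579/1784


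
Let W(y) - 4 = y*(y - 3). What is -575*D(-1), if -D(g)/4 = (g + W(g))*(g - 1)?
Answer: -32200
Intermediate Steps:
W(y) = 4 + y*(-3 + y) (W(y) = 4 + y*(y - 3) = 4 + y*(-3 + y))
D(g) = -4*(-1 + g)*(4 + g**2 - 2*g) (D(g) = -4*(g + (4 + g**2 - 3*g))*(g - 1) = -4*(4 + g**2 - 2*g)*(-1 + g) = -4*(-1 + g)*(4 + g**2 - 2*g))
-575*D(-1) = -575*(16 - 24*(-1) - 4*(-1)**3 + 12*(-1)**2) = -575*(16 + 24 - 4*(-1) + 12*1) = -575*(16 + 24 + 4 + 12) = -575*56 = -32200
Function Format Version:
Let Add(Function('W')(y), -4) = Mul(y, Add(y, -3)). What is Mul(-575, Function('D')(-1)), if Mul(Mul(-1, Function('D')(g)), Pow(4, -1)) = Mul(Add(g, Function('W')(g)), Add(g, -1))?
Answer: -32200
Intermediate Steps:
Function('W')(y) = Add(4, Mul(y, Add(-3, y))) (Function('W')(y) = Add(4, Mul(y, Add(y, -3))) = Add(4, Mul(y, Add(-3, y))))
Function('D')(g) = Mul(-4, Add(-1, g), Add(4, Pow(g, 2), Mul(-2, g))) (Function('D')(g) = Mul(-4, Mul(Add(g, Add(4, Pow(g, 2), Mul(-3, g))), Add(g, -1))) = Mul(-4, Mul(Add(4, Pow(g, 2), Mul(-2, g)), Add(-1, g))) = Mul(-4, Mul(Add(-1, g), Add(4, Pow(g, 2), Mul(-2, g)))) = Mul(-4, Add(-1, g), Add(4, Pow(g, 2), Mul(-2, g))))
Mul(-575, Function('D')(-1)) = Mul(-575, Add(16, Mul(-24, -1), Mul(-4, Pow(-1, 3)), Mul(12, Pow(-1, 2)))) = Mul(-575, Add(16, 24, Mul(-4, -1), Mul(12, 1))) = Mul(-575, Add(16, 24, 4, 12)) = Mul(-575, 56) = -32200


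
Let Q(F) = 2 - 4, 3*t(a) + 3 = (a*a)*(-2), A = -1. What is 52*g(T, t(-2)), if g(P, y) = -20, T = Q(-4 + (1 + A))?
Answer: -1040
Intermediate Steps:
t(a) = -1 - 2*a**2/3 (t(a) = -1 + ((a*a)*(-2))/3 = -1 + (a**2*(-2))/3 = -1 + (-2*a**2)/3 = -1 - 2*a**2/3)
Q(F) = -2
T = -2
52*g(T, t(-2)) = 52*(-20) = -1040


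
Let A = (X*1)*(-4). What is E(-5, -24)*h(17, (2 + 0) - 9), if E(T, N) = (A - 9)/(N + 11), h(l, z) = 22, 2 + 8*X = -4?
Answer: 132/13 ≈ 10.154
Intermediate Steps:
X = -¾ (X = -¼ + (⅛)*(-4) = -¼ - ½ = -¾ ≈ -0.75000)
A = 3 (A = -¾*1*(-4) = -¾*(-4) = 3)
E(T, N) = -6/(11 + N) (E(T, N) = (3 - 9)/(N + 11) = -6/(11 + N))
E(-5, -24)*h(17, (2 + 0) - 9) = -6/(11 - 24)*22 = -6/(-13)*22 = -6*(-1/13)*22 = (6/13)*22 = 132/13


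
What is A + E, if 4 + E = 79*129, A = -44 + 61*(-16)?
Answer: 9167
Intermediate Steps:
A = -1020 (A = -44 - 976 = -1020)
E = 10187 (E = -4 + 79*129 = -4 + 10191 = 10187)
A + E = -1020 + 10187 = 9167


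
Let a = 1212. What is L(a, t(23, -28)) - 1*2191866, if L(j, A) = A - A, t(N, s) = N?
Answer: -2191866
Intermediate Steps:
L(j, A) = 0
L(a, t(23, -28)) - 1*2191866 = 0 - 1*2191866 = 0 - 2191866 = -2191866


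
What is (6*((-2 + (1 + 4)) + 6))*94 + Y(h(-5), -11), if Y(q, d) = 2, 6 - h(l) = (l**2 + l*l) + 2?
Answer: 5078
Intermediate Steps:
h(l) = 4 - 2*l**2 (h(l) = 6 - ((l**2 + l*l) + 2) = 6 - ((l**2 + l**2) + 2) = 6 - (2*l**2 + 2) = 6 - (2 + 2*l**2) = 6 + (-2 - 2*l**2) = 4 - 2*l**2)
(6*((-2 + (1 + 4)) + 6))*94 + Y(h(-5), -11) = (6*((-2 + (1 + 4)) + 6))*94 + 2 = (6*((-2 + 5) + 6))*94 + 2 = (6*(3 + 6))*94 + 2 = (6*9)*94 + 2 = 54*94 + 2 = 5076 + 2 = 5078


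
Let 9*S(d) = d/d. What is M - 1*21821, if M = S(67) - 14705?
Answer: -328733/9 ≈ -36526.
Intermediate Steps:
S(d) = ⅑ (S(d) = (d/d)/9 = (⅑)*1 = ⅑)
M = -132344/9 (M = ⅑ - 14705 = -132344/9 ≈ -14705.)
M - 1*21821 = -132344/9 - 1*21821 = -132344/9 - 21821 = -328733/9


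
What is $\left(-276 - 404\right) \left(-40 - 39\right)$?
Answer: $53720$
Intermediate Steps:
$\left(-276 - 404\right) \left(-40 - 39\right) = \left(-680\right) \left(-79\right) = 53720$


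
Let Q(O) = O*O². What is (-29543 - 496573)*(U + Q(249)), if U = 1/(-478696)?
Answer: -972029304307600287/119674 ≈ -8.1223e+12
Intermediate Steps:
Q(O) = O³
U = -1/478696 ≈ -2.0890e-6
(-29543 - 496573)*(U + Q(249)) = (-29543 - 496573)*(-1/478696 + 249³) = -526116*(-1/478696 + 15438249) = -526116*7390228043303/478696 = -972029304307600287/119674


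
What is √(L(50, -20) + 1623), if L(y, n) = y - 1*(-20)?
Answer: √1693 ≈ 41.146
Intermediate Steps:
L(y, n) = 20 + y (L(y, n) = y + 20 = 20 + y)
√(L(50, -20) + 1623) = √((20 + 50) + 1623) = √(70 + 1623) = √1693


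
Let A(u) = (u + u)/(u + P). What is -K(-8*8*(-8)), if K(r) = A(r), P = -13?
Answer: -1024/499 ≈ -2.0521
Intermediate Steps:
A(u) = 2*u/(-13 + u) (A(u) = (u + u)/(u - 13) = (2*u)/(-13 + u) = 2*u/(-13 + u))
K(r) = 2*r/(-13 + r)
-K(-8*8*(-8)) = -2*-8*8*(-8)/(-13 - 8*8*(-8)) = -2*(-64*(-8))/(-13 - 64*(-8)) = -2*512/(-13 + 512) = -2*512/499 = -1*1024/499 = -1024/499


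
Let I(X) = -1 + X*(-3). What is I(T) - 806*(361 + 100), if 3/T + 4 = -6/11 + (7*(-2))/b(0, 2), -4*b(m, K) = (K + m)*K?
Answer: -38643067/104 ≈ -3.7157e+5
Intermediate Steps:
b(m, K) = -K*(K + m)/4 (b(m, K) = -(K + m)*K/4 = -K*(K + m)/4)
T = 33/104 (T = 3/(-4 + (-6/11 + (7*(-2))/((-¼*2*(2 + 0))))) = 3/(-4 + (-6*1/11 - 14*(-1/1))) = 3/(-4 + (-6/11 - 14/(-1))) = 3/(-4 + (-6/11 - 14*(-1))) = 3/(-4 + (-6/11 + 14)) = 3/(-4 + 148/11) = 3/(104/11) = 3*(11/104) = 33/104 ≈ 0.31731)
I(X) = -1 - 3*X
I(T) - 806*(361 + 100) = (-1 - 3*33/104) - 806*(361 + 100) = (-1 - 99/104) - 806*461 = -203/104 - 371566 = -38643067/104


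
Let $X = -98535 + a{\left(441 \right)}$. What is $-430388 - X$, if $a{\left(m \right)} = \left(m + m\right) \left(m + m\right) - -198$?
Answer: $-1109975$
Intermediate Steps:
$a{\left(m \right)} = 198 + 4 m^{2}$ ($a{\left(m \right)} = 2 m 2 m + 198 = 4 m^{2} + 198 = 198 + 4 m^{2}$)
$X = 679587$ ($X = -98535 + \left(198 + 4 \cdot 441^{2}\right) = -98535 + \left(198 + 4 \cdot 194481\right) = -98535 + \left(198 + 777924\right) = -98535 + 778122 = 679587$)
$-430388 - X = -430388 - 679587 = -1109975$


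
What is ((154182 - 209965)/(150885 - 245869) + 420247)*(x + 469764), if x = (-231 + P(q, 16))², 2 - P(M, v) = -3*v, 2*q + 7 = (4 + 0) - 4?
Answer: 20059188327498275/94984 ≈ 2.1118e+11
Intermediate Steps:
q = -7/2 (q = -7/2 + ((4 + 0) - 4)/2 = -7/2 + (4 - 4)/2 = -7/2 + (½)*0 = -7/2 + 0 = -7/2 ≈ -3.5000)
P(M, v) = 2 + 3*v (P(M, v) = 2 - (-3)*v = 2 + 3*v)
x = 32761 (x = (-231 + (2 + 3*16))² = (-231 + (2 + 48))² = (-231 + 50)² = (-181)² = 32761)
((154182 - 209965)/(150885 - 245869) + 420247)*(x + 469764) = ((154182 - 209965)/(150885 - 245869) + 420247)*(32761 + 469764) = (-55783/(-94984) + 420247)*502525 = (-55783*(-1/94984) + 420247)*502525 = (55783/94984 + 420247)*502525 = (39916796831/94984)*502525 = 20059188327498275/94984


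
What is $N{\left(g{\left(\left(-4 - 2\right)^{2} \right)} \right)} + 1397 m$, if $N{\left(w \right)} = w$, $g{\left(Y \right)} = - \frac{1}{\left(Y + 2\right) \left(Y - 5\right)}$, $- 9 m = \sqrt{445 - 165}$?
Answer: $- \frac{1}{1178} - \frac{2794 \sqrt{70}}{9} \approx -2597.4$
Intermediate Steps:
$m = - \frac{2 \sqrt{70}}{9}$ ($m = - \frac{\sqrt{445 - 165}}{9} = - \frac{\sqrt{280}}{9} = - \frac{2 \sqrt{70}}{9} \approx -1.8592$)
$g{\left(Y \right)} = - \frac{1}{\left(-5 + Y\right) \left(2 + Y\right)}$ ($g{\left(Y \right)} = - \frac{1}{\left(2 + Y\right) \left(-5 + Y\right)} = - \frac{1}{\left(-5 + Y\right) \left(2 + Y\right)}$)
$N{\left(g{\left(\left(-4 - 2\right)^{2} \right)} \right)} + 1397 m = \frac{1}{10 - \left(\left(-4 - 2\right)^{2}\right)^{2} + 3 \left(-4 - 2\right)^{2}} + 1397 \left(- \frac{2 \sqrt{70}}{9}\right) = \frac{1}{10 - \left(\left(-6\right)^{2}\right)^{2} + 3 \left(-6\right)^{2}} - \frac{2794 \sqrt{70}}{9} = \frac{1}{10 - 36^{2} + 3 \cdot 36} - \frac{2794 \sqrt{70}}{9} = \frac{1}{10 - 1296 + 108} - \frac{2794 \sqrt{70}}{9} = \frac{1}{-1178} - \frac{2794 \sqrt{70}}{9} = - \frac{1}{1178} - \frac{2794 \sqrt{70}}{9}$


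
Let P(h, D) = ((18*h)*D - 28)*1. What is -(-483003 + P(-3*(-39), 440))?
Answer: -443609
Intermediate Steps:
P(h, D) = -28 + 18*D*h (P(h, D) = (18*D*h - 28)*1 = (-28 + 18*D*h)*1 = -28 + 18*D*h)
-(-483003 + P(-3*(-39), 440)) = -(-483003 + (-28 + 18*440*(-3*(-39)))) = -(-483003 + (-28 + 18*440*117)) = -(-483003 + (-28 + 926640)) = -(-483003 + 926612) = -1*443609 = -443609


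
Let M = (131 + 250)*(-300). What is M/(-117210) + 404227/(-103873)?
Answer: -1183558759/405831811 ≈ -2.9164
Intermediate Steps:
M = -114300 (M = 381*(-300) = -114300)
M/(-117210) + 404227/(-103873) = -114300/(-117210) + 404227/(-103873) = -114300*(-1/117210) + 404227*(-1/103873) = 3810/3907 - 404227/103873 = -1183558759/405831811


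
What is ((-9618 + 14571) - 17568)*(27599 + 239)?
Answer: -351176370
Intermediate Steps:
((-9618 + 14571) - 17568)*(27599 + 239) = (4953 - 17568)*27838 = -12615*27838 = -351176370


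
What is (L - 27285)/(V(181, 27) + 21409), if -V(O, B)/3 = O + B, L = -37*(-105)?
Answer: -4680/4157 ≈ -1.1258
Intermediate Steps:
L = 3885
V(O, B) = -3*B - 3*O (V(O, B) = -3*(O + B) = -3*(B + O) = -3*B - 3*O)
(L - 27285)/(V(181, 27) + 21409) = (3885 - 27285)/((-3*27 - 3*181) + 21409) = -23400/((-81 - 543) + 21409) = -23400/(-624 + 21409) = -23400/20785 = -23400*1/20785 = -4680/4157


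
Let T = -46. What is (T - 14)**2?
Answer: 3600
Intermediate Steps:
(T - 14)**2 = (-46 - 14)**2 = (-60)**2 = 3600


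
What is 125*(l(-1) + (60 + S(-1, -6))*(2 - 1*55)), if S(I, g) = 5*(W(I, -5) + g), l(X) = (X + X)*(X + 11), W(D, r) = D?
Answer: -168125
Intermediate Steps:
l(X) = 2*X*(11 + X) (l(X) = (2*X)*(11 + X) = 2*X*(11 + X))
S(I, g) = 5*I + 5*g (S(I, g) = 5*(I + g) = 5*I + 5*g)
125*(l(-1) + (60 + S(-1, -6))*(2 - 1*55)) = 125*(2*(-1)*(11 - 1) + (60 + (5*(-1) + 5*(-6)))*(2 - 1*55)) = 125*(2*(-1)*10 + (60 + (-5 - 30))*(2 - 55)) = 125*(-20 + (60 - 35)*(-53)) = 125*(-20 + 25*(-53)) = 125*(-20 - 1325) = 125*(-1345) = -168125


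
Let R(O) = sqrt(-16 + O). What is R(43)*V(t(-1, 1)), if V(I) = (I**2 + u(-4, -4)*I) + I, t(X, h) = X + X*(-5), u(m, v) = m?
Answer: 12*sqrt(3) ≈ 20.785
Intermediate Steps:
t(X, h) = -4*X (t(X, h) = X - 5*X = -4*X)
V(I) = I**2 - 3*I (V(I) = (I**2 - 4*I) + I = I**2 - 3*I)
R(43)*V(t(-1, 1)) = sqrt(-16 + 43)*((-4*(-1))*(-3 - 4*(-1))) = sqrt(27)*(4*(-3 + 4)) = (3*sqrt(3))*(4*1) = (3*sqrt(3))*4 = 12*sqrt(3)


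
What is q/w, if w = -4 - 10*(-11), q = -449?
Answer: -449/106 ≈ -4.2358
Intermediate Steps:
w = 106 (w = -4 + 110 = 106)
q/w = -449/106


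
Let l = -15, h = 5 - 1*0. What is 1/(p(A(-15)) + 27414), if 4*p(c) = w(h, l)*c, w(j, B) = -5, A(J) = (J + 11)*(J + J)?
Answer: 1/27264 ≈ 3.6678e-5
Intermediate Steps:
h = 5 (h = 5 + 0 = 5)
A(J) = 2*J*(11 + J) (A(J) = (11 + J)*(2*J) = 2*J*(11 + J))
p(c) = -5*c/4 (p(c) = (-5*c)/4 = -5*c/4)
1/(p(A(-15)) + 27414) = 1/(-5*(-15)*(11 - 15)/2 + 27414) = 1/(-5*(-15)*(-4)/2 + 27414) = 1/(-5/4*120 + 27414) = 1/(-150 + 27414) = 1/27264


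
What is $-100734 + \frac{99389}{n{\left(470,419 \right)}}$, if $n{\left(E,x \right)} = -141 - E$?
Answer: $- \frac{61647863}{611} \approx -1.009 \cdot 10^{5}$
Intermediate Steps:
$-100734 + \frac{99389}{n{\left(470,419 \right)}} = -100734 + \frac{99389}{-141 - 470} = -100734 + \frac{99389}{-611} = -100734 + 99389 \left(- \frac{1}{611}\right) = -100734 - \frac{99389}{611} = - \frac{61647863}{611}$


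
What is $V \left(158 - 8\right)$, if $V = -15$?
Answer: $-2250$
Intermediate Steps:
$V \left(158 - 8\right) = - 15 \left(158 - 8\right) = \left(-15\right) 150 = -2250$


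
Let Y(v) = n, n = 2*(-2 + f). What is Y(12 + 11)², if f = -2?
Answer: 64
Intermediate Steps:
n = -8 (n = 2*(-2 - 2) = 2*(-4) = -8)
Y(v) = -8
Y(12 + 11)² = (-8)² = 64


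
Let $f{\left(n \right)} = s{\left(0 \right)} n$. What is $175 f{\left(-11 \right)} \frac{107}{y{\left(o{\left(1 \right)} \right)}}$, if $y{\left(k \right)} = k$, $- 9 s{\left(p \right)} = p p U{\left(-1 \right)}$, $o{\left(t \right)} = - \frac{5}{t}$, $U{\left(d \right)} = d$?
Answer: $0$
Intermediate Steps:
$s{\left(p \right)} = \frac{p^{2}}{9}$ ($s{\left(p \right)} = - \frac{p p \left(-1\right)}{9} = - \frac{p^{2} \left(-1\right)}{9} = - \frac{\left(-1\right) p^{2}}{9} = \frac{p^{2}}{9}$)
$f{\left(n \right)} = 0$ ($f{\left(n \right)} = \frac{0^{2}}{9} n = \frac{1}{9} \cdot 0 n = 0 n = 0$)
$175 f{\left(-11 \right)} \frac{107}{y{\left(o{\left(1 \right)} \right)}} = 175 \cdot 0 \frac{107}{\left(-5\right) 1^{-1}} = 0 \frac{107}{\left(-5\right) 1} = 0 \frac{107}{-5} = 0 \cdot 107 \left(- \frac{1}{5}\right) = 0 \left(- \frac{107}{5}\right) = 0$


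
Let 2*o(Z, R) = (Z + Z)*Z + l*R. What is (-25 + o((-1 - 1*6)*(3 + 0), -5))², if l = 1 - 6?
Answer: 734449/4 ≈ 1.8361e+5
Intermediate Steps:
l = -5
o(Z, R) = Z² - 5*R/2 (o(Z, R) = ((Z + Z)*Z - 5*R)/2 = ((2*Z)*Z - 5*R)/2 = (2*Z² - 5*R)/2 = (-5*R + 2*Z²)/2 = Z² - 5*R/2)
(-25 + o((-1 - 1*6)*(3 + 0), -5))² = (-25 + (((-1 - 1*6)*(3 + 0))² - 5/2*(-5)))² = (-25 + (((-1 - 6)*3)² + 25/2))² = (-25 + ((-7*3)² + 25/2))² = (-25 + ((-21)² + 25/2))² = (-25 + (441 + 25/2))² = (-25 + 907/2)² = (857/2)² = 734449/4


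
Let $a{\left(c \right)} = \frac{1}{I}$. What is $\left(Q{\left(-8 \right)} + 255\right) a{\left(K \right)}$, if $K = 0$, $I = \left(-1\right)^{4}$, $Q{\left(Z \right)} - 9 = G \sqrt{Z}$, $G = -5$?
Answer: $264 - 10 i \sqrt{2} \approx 264.0 - 14.142 i$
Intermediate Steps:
$Q{\left(Z \right)} = 9 - 5 \sqrt{Z}$
$I = 1$
$a{\left(c \right)} = 1$ ($a{\left(c \right)} = 1^{-1} = 1$)
$\left(Q{\left(-8 \right)} + 255\right) a{\left(K \right)} = \left(\left(9 - 5 \sqrt{-8}\right) + 255\right) 1 = \left(\left(9 - 5 \cdot 2 i \sqrt{2}\right) + 255\right) 1 = \left(\left(9 - 10 i \sqrt{2}\right) + 255\right) 1 = \left(264 - 10 i \sqrt{2}\right) 1 = 264 - 10 i \sqrt{2}$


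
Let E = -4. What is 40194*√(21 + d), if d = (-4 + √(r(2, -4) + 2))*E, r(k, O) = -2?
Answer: 40194*√37 ≈ 2.4449e+5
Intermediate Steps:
d = 16 (d = (-4 + √(-2 + 2))*(-4) = (-4 + √0)*(-4) = (-4 + 0)*(-4) = -4*(-4) = 16)
40194*√(21 + d) = 40194*√(21 + 16) = 40194*√37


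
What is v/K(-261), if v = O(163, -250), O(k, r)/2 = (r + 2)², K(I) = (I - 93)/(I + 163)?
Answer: 6027392/177 ≈ 34053.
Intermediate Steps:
K(I) = (-93 + I)/(163 + I)
O(k, r) = 2*(2 + r)² (O(k, r) = 2*(r + 2)² = 2*(2 + r)²)
v = 123008 (v = 2*(2 - 250)² = 2*(-248)² = 2*61504 = 123008)
v/K(-261) = 123008/(((-93 - 261)/(163 - 261))) = 123008/((-354/(-98))) = 123008/((-1/98*(-354))) = 123008/(177/49) = 123008*(49/177) = 6027392/177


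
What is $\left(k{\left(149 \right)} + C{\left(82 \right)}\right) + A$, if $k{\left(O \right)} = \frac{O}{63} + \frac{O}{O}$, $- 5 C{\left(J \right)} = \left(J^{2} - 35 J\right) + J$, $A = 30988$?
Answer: $\frac{9514312}{315} \approx 30204.0$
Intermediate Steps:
$C{\left(J \right)} = - \frac{J^{2}}{5} + \frac{34 J}{5}$ ($C{\left(J \right)} = - \frac{\left(J^{2} - 35 J\right) + J}{5} = - \frac{J^{2} - 34 J}{5} = - \frac{J^{2}}{5} + \frac{34 J}{5}$)
$k{\left(O \right)} = 1 + \frac{O}{63}$ ($k{\left(O \right)} = O \frac{1}{63} + 1 = \frac{O}{63} + 1 = 1 + \frac{O}{63}$)
$\left(k{\left(149 \right)} + C{\left(82 \right)}\right) + A = \left(\left(1 + \frac{1}{63} \cdot 149\right) + \frac{1}{5} \cdot 82 \left(34 - 82\right)\right) + 30988 = \left(\left(1 + \frac{149}{63}\right) + \frac{1}{5} \cdot 82 \left(34 - 82\right)\right) + 30988 = \left(\frac{212}{63} + \frac{1}{5} \cdot 82 \left(-48\right)\right) + 30988 = \left(\frac{212}{63} - \frac{3936}{5}\right) + 30988 = - \frac{246908}{315} + 30988 = \frac{9514312}{315}$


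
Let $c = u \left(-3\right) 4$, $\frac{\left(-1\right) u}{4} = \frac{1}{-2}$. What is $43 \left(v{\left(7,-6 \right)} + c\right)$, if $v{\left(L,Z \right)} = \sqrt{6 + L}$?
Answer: $-1032 + 43 \sqrt{13} \approx -876.96$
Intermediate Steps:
$u = 2$ ($u = - \frac{4}{-2} = \left(-4\right) \left(- \frac{1}{2}\right) = 2$)
$c = -24$ ($c = 2 \left(-3\right) 4 = \left(-6\right) 4 = -24$)
$43 \left(v{\left(7,-6 \right)} + c\right) = 43 \left(\sqrt{6 + 7} - 24\right) = 43 \left(\sqrt{13} - 24\right) = 43 \left(-24 + \sqrt{13}\right) = -1032 + 43 \sqrt{13}$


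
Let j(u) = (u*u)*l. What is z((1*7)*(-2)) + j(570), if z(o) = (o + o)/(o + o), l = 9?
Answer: 2924101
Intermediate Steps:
j(u) = 9*u² (j(u) = (u*u)*9 = u²*9 = 9*u²)
z(o) = 1 (z(o) = (2*o)/((2*o)) = (2*o)*(1/(2*o)) = 1)
z((1*7)*(-2)) + j(570) = 1 + 9*570² = 1 + 9*324900 = 1 + 2924100 = 2924101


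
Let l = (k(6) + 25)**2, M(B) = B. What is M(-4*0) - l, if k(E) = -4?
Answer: -441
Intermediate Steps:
l = 441 (l = (-4 + 25)**2 = 21**2 = 441)
M(-4*0) - l = -4*0 - 1*441 = 0 - 441 = -441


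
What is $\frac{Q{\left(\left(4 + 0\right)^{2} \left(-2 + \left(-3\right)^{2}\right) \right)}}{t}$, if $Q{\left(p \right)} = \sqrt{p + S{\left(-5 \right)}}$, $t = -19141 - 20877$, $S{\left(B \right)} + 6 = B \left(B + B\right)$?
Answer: $- \frac{\sqrt{39}}{20009} \approx -0.00031211$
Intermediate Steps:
$S{\left(B \right)} = -6 + 2 B^{2}$ ($S{\left(B \right)} = -6 + B \left(B + B\right) = -6 + B 2 B = -6 + 2 B^{2}$)
$t = -40018$ ($t = -19141 - 20877 = -40018$)
$Q{\left(p \right)} = \sqrt{44 + p}$ ($Q{\left(p \right)} = \sqrt{p - \left(6 - 2 \left(-5\right)^{2}\right)} = \sqrt{p + \left(-6 + 2 \cdot 25\right)} = \sqrt{p + \left(-6 + 50\right)} = \sqrt{p + 44} = \sqrt{44 + p}$)
$\frac{Q{\left(\left(4 + 0\right)^{2} \left(-2 + \left(-3\right)^{2}\right) \right)}}{t} = \frac{\sqrt{44 + \left(4 + 0\right)^{2} \left(-2 + \left(-3\right)^{2}\right)}}{-40018} = \sqrt{44 + 4^{2} \left(-2 + 9\right)} \left(- \frac{1}{40018}\right) = \sqrt{44 + 16 \cdot 7} \left(- \frac{1}{40018}\right) = \sqrt{44 + 112} \left(- \frac{1}{40018}\right) = \sqrt{156} \left(- \frac{1}{40018}\right) = 2 \sqrt{39} \left(- \frac{1}{40018}\right) = - \frac{\sqrt{39}}{20009}$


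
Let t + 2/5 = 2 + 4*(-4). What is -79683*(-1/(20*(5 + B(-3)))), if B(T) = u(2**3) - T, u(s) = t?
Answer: -79683/128 ≈ -622.52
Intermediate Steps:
t = -72/5 (t = -2/5 + (2 + 4*(-4)) = -2/5 + (2 - 16) = -2/5 - 14 = -72/5 ≈ -14.400)
u(s) = -72/5
B(T) = -72/5 - T
-79683*(-1/(20*(5 + B(-3)))) = -79683*(-1/(20*(5 + (-72/5 - 1*(-3))))) = -79683*(-1/(20*(5 + (-72/5 + 3)))) = -79683*(-1/(20*(5 - 57/5))) = -79683/((-20*(-32/5))) = -79683/128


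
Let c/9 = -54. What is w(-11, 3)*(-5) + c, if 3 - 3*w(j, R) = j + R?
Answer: -1513/3 ≈ -504.33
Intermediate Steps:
c = -486 (c = 9*(-54) = -486)
w(j, R) = 1 - R/3 - j/3 (w(j, R) = 1 - (j + R)/3 = 1 - (R + j)/3 = 1 + (-R/3 - j/3) = 1 - R/3 - j/3)
w(-11, 3)*(-5) + c = (1 - ⅓*3 - ⅓*(-11))*(-5) - 486 = (1 - 1 + 11/3)*(-5) - 486 = (11/3)*(-5) - 486 = -55/3 - 486 = -1513/3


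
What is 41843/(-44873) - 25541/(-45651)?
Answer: -764073500/2048497323 ≈ -0.37299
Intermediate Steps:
41843/(-44873) - 25541/(-45651) = 41843*(-1/44873) - 25541*(-1/45651) = -41843/44873 + 25541/45651 = -764073500/2048497323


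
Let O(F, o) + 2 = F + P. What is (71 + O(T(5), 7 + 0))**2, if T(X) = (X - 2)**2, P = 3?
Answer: 6561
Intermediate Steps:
T(X) = (-2 + X)**2
O(F, o) = 1 + F (O(F, o) = -2 + (F + 3) = -2 + (3 + F) = 1 + F)
(71 + O(T(5), 7 + 0))**2 = (71 + (1 + (-2 + 5)**2))**2 = (71 + (1 + 3**2))**2 = (71 + (1 + 9))**2 = (71 + 10)**2 = 81**2 = 6561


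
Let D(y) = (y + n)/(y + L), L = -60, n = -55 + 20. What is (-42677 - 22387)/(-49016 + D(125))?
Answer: 422916/318595 ≈ 1.3274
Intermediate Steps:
n = -35
D(y) = (-35 + y)/(-60 + y) (D(y) = (y - 35)/(y - 60) = (-35 + y)/(-60 + y))
(-42677 - 22387)/(-49016 + D(125)) = (-42677 - 22387)/(-49016 + (-35 + 125)/(-60 + 125)) = -65064/(-49016 + 90/65) = -65064/(-49016 + (1/65)*90) = -65064/(-49016 + 18/13) = -65064/(-637190/13) = -65064*(-13/637190) = 422916/318595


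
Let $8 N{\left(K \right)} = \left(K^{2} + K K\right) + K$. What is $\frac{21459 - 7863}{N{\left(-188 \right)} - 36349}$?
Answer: $- \frac{27192}{55073} \approx -0.49374$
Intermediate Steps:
$N{\left(K \right)} = \frac{K^{2}}{4} + \frac{K}{8}$ ($N{\left(K \right)} = \frac{\left(K^{2} + K K\right) + K}{8} = \frac{\left(K^{2} + K^{2}\right) + K}{8} = \frac{2 K^{2} + K}{8} = \frac{K + 2 K^{2}}{8} = \frac{K^{2}}{4} + \frac{K}{8}$)
$\frac{21459 - 7863}{N{\left(-188 \right)} - 36349} = \frac{21459 - 7863}{\frac{1}{8} \left(-188\right) \left(1 + 2 \left(-188\right)\right) - 36349} = \frac{13596}{\frac{1}{8} \left(-188\right) \left(1 - 376\right) - 36349} = \frac{13596}{\frac{1}{8} \left(-188\right) \left(-375\right) - 36349} = \frac{13596}{\frac{17625}{2} - 36349} = \frac{13596}{- \frac{55073}{2}} = 13596 \left(- \frac{2}{55073}\right) = - \frac{27192}{55073}$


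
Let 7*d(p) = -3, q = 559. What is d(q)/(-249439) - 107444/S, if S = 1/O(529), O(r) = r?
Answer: -99243080660945/1746073 ≈ -5.6838e+7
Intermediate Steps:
d(p) = -3/7 (d(p) = (1/7)*(-3) = -3/7)
S = 1/529 ≈ 0.0018904
d(q)/(-249439) - 107444/S = -3/7/(-249439) - 107444/1/529 = -3/7*(-1/249439) - 107444*529 = 3/1746073 - 56837876 = -99243080660945/1746073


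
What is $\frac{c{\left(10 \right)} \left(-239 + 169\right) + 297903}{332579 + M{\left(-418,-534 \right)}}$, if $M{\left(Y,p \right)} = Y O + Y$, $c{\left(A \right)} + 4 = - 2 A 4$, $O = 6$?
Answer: $\frac{303783}{329653} \approx 0.92152$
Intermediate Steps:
$c{\left(A \right)} = -4 - 8 A$ ($c{\left(A \right)} = -4 + - 2 A 4 = -4 - 8 A$)
$M{\left(Y,p \right)} = 7 Y$ ($M{\left(Y,p \right)} = Y 6 + Y = 6 Y + Y = 7 Y$)
$\frac{c{\left(10 \right)} \left(-239 + 169\right) + 297903}{332579 + M{\left(-418,-534 \right)}} = \frac{\left(-4 - 80\right) \left(-239 + 169\right) + 297903}{332579 + 7 \left(-418\right)} = \frac{\left(-4 - 80\right) \left(-70\right) + 297903}{332579 - 2926} = \frac{\left(-84\right) \left(-70\right) + 297903}{329653} = \left(5880 + 297903\right) \frac{1}{329653} = 303783 \cdot \frac{1}{329653} = \frac{303783}{329653}$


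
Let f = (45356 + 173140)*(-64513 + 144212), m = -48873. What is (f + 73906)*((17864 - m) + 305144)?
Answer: 6475930754513410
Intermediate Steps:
f = 17413912704 (f = 218496*79699 = 17413912704)
(f + 73906)*((17864 - m) + 305144) = (17413912704 + 73906)*((17864 - 1*(-48873)) + 305144) = 17413986610*((17864 + 48873) + 305144) = 17413986610*(66737 + 305144) = 17413986610*371881 = 6475930754513410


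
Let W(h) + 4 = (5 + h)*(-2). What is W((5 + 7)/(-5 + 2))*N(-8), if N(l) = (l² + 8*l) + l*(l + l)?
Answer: -768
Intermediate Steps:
N(l) = 3*l² + 8*l (N(l) = (l² + 8*l) + l*(2*l) = (l² + 8*l) + 2*l² = 3*l² + 8*l)
W(h) = -14 - 2*h (W(h) = -4 + (5 + h)*(-2) = -4 + (-10 - 2*h) = -14 - 2*h)
W((5 + 7)/(-5 + 2))*N(-8) = (-14 - 2*(5 + 7)/(-5 + 2))*(-8*(8 + 3*(-8))) = (-14 - 24/(-3))*(-8*(8 - 24)) = (-14 - 24*(-1)/3)*(-8*(-16)) = (-14 - 2*(-4))*128 = (-14 + 8)*128 = -6*128 = -768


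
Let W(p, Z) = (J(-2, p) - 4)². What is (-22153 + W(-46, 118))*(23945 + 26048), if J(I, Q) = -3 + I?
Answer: -1103445496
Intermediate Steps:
W(p, Z) = 81 (W(p, Z) = ((-3 - 2) - 4)² = (-5 - 4)² = (-9)² = 81)
(-22153 + W(-46, 118))*(23945 + 26048) = (-22153 + 81)*(23945 + 26048) = -22072*49993 = -1103445496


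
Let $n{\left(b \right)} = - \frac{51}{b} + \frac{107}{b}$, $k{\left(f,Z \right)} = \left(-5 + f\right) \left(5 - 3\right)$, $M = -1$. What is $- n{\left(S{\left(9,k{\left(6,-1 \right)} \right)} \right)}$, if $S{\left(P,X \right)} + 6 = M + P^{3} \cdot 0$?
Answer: $8$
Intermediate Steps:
$k{\left(f,Z \right)} = -10 + 2 f$ ($k{\left(f,Z \right)} = \left(-5 + f\right) 2 = -10 + 2 f$)
$S{\left(P,X \right)} = -7$ ($S{\left(P,X \right)} = -6 + \left(-1 + P^{3} \cdot 0\right) = -6 + \left(-1 + 0\right) = -6 - 1 = -7$)
$n{\left(b \right)} = \frac{56}{b}$
$- n{\left(S{\left(9,k{\left(6,-1 \right)} \right)} \right)} = - \frac{56}{-7} = - \frac{56 \left(-1\right)}{7} = \left(-1\right) \left(-8\right) = 8$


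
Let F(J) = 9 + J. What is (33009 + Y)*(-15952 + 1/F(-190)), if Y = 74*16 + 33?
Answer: -98821174738/181 ≈ -5.4597e+8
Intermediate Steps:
Y = 1217 (Y = 1184 + 33 = 1217)
(33009 + Y)*(-15952 + 1/F(-190)) = (33009 + 1217)*(-15952 + 1/(9 - 190)) = 34226*(-15952 + 1/(-181)) = 34226*(-15952 - 1/181) = 34226*(-2887313/181) = -98821174738/181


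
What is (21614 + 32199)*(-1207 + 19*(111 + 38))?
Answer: 87392312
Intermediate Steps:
(21614 + 32199)*(-1207 + 19*(111 + 38)) = 53813*(-1207 + 19*149) = 53813*(-1207 + 2831) = 53813*1624 = 87392312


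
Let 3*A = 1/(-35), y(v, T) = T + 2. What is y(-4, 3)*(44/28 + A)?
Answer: 164/21 ≈ 7.8095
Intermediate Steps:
y(v, T) = 2 + T
A = -1/105 (A = (⅓)/(-35) = (⅓)*(-1/35) = -1/105 ≈ -0.0095238)
y(-4, 3)*(44/28 + A) = (2 + 3)*(44/28 - 1/105) = 5*(44*(1/28) - 1/105) = 5*(11/7 - 1/105) = 5*(164/105) = 164/21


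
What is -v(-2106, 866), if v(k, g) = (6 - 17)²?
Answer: -121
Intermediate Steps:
v(k, g) = 121 (v(k, g) = (-11)² = 121)
-v(-2106, 866) = -1*121 = -121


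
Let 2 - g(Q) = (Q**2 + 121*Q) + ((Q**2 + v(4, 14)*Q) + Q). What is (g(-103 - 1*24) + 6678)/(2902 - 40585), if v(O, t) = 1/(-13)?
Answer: 1661/6201 ≈ 0.26786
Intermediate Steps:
v(O, t) = -1/13
g(Q) = 2 - 2*Q**2 - 1585*Q/13 (g(Q) = 2 - ((Q**2 + 121*Q) + ((Q**2 - Q/13) + Q)) = 2 - ((Q**2 + 121*Q) + (Q**2 + 12*Q/13)) = 2 - (2*Q**2 + 1585*Q/13) = 2 + (-2*Q**2 - 1585*Q/13) = 2 - 2*Q**2 - 1585*Q/13)
(g(-103 - 1*24) + 6678)/(2902 - 40585) = ((2 - 2*(-103 - 1*24)**2 - 1585*(-103 - 1*24)/13) + 6678)/(2902 - 40585) = ((2 - 2*(-103 - 24)**2 - 1585*(-103 - 24)/13) + 6678)/(-37683) = ((2 - 2*(-127)**2 - 1585/13*(-127)) + 6678)*(-1/37683) = ((2 - 2*16129 + 201295/13) + 6678)*(-1/37683) = ((2 - 32258 + 201295/13) + 6678)*(-1/37683) = (-218033/13 + 6678)*(-1/37683) = -131219/13*(-1/37683) = 1661/6201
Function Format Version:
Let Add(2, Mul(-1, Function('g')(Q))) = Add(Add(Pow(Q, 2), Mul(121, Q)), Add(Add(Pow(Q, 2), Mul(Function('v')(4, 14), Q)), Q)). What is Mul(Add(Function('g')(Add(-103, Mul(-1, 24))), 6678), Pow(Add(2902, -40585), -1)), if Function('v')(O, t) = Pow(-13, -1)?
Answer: Rational(1661, 6201) ≈ 0.26786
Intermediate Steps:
Function('v')(O, t) = Rational(-1, 13)
Function('g')(Q) = Add(2, Mul(-2, Pow(Q, 2)), Mul(Rational(-1585, 13), Q)) (Function('g')(Q) = Add(2, Mul(-1, Add(Add(Pow(Q, 2), Mul(121, Q)), Add(Add(Pow(Q, 2), Mul(Rational(-1, 13), Q)), Q)))) = Add(2, Mul(-1, Add(Add(Pow(Q, 2), Mul(121, Q)), Add(Pow(Q, 2), Mul(Rational(12, 13), Q))))) = Add(2, Mul(-1, Add(Mul(2, Pow(Q, 2)), Mul(Rational(1585, 13), Q)))) = Add(2, Add(Mul(-2, Pow(Q, 2)), Mul(Rational(-1585, 13), Q))) = Add(2, Mul(-2, Pow(Q, 2)), Mul(Rational(-1585, 13), Q)))
Mul(Add(Function('g')(Add(-103, Mul(-1, 24))), 6678), Pow(Add(2902, -40585), -1)) = Mul(Add(Add(2, Mul(-2, Pow(Add(-103, Mul(-1, 24)), 2)), Mul(Rational(-1585, 13), Add(-103, Mul(-1, 24)))), 6678), Pow(Add(2902, -40585), -1)) = Mul(Add(Add(2, Mul(-2, Pow(Add(-103, -24), 2)), Mul(Rational(-1585, 13), Add(-103, -24))), 6678), Pow(-37683, -1)) = Mul(Add(Add(2, Mul(-2, Pow(-127, 2)), Mul(Rational(-1585, 13), -127)), 6678), Rational(-1, 37683)) = Mul(Add(Add(2, Mul(-2, 16129), Rational(201295, 13)), 6678), Rational(-1, 37683)) = Mul(Add(Add(2, -32258, Rational(201295, 13)), 6678), Rational(-1, 37683)) = Mul(Add(Rational(-218033, 13), 6678), Rational(-1, 37683)) = Mul(Rational(-131219, 13), Rational(-1, 37683)) = Rational(1661, 6201)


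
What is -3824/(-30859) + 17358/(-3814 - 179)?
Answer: -15769130/3733939 ≈ -4.2232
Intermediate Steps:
-3824/(-30859) + 17358/(-3814 - 179) = -3824*(-1/30859) + 17358/(-3993) = 3824/30859 + 17358*(-1/3993) = 3824/30859 - 526/121 = -15769130/3733939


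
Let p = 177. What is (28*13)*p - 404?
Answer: 64024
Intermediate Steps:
(28*13)*p - 404 = (28*13)*177 - 404 = 364*177 - 404 = 64428 - 404 = 64024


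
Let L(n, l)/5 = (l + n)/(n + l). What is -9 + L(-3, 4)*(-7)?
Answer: -44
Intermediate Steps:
L(n, l) = 5 (L(n, l) = 5*((l + n)/(n + l)) = 5*((l + n)/(l + n)) = 5*1 = 5)
-9 + L(-3, 4)*(-7) = -9 + 5*(-7) = -9 - 35 = -44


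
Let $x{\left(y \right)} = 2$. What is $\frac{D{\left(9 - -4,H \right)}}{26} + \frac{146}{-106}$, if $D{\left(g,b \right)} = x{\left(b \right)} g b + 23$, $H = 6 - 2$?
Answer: $\frac{4833}{1378} \approx 3.5073$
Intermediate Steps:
$H = 4$
$D{\left(g,b \right)} = 23 + 2 b g$ ($D{\left(g,b \right)} = 2 g b + 23 = 2 b g + 23 = 23 + 2 b g$)
$\frac{D{\left(9 - -4,H \right)}}{26} + \frac{146}{-106} = \frac{23 + 2 \cdot 4 \left(9 - -4\right)}{26} + \frac{146}{-106} = \left(23 + 2 \cdot 4 \left(9 + 4\right)\right) \frac{1}{26} + 146 \left(- \frac{1}{106}\right) = \left(23 + 2 \cdot 4 \cdot 13\right) \frac{1}{26} - \frac{73}{53} = \left(23 + 104\right) \frac{1}{26} - \frac{73}{53} = 127 \cdot \frac{1}{26} - \frac{73}{53} = \frac{127}{26} - \frac{73}{53} = \frac{4833}{1378}$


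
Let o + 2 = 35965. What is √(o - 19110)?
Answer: √16853 ≈ 129.82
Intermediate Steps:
o = 35963 (o = -2 + 35965 = 35963)
√(o - 19110) = √(35963 - 19110) = √16853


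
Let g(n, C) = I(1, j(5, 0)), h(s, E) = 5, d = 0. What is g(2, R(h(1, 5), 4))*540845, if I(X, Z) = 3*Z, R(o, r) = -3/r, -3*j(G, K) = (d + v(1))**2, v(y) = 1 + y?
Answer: -2163380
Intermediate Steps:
j(G, K) = -4/3 (j(G, K) = -(0 + (1 + 1))**2/3 = -(0 + 2)**2/3 = -1/3*2**2 = -1/3*4 = -4/3)
g(n, C) = -4 (g(n, C) = 3*(-4/3) = -4)
g(2, R(h(1, 5), 4))*540845 = -4*540845 = -2163380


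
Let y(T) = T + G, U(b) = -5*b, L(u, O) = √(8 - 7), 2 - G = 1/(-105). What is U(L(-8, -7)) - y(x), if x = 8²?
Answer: -7456/105 ≈ -71.010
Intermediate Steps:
G = 211/105 (G = 2 - 1/(-105) = 2 - 1*(-1/105) = 2 + 1/105 = 211/105 ≈ 2.0095)
L(u, O) = 1 (L(u, O) = √1 = 1)
x = 64
y(T) = 211/105 + T (y(T) = T + 211/105 = 211/105 + T)
U(L(-8, -7)) - y(x) = -5*1 - (211/105 + 64) = -5 - 1*6931/105 = -5 - 6931/105 = -7456/105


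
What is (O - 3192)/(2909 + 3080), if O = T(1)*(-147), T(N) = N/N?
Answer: -63/113 ≈ -0.55752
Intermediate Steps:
T(N) = 1
O = -147 (O = 1*(-147) = -147)
(O - 3192)/(2909 + 3080) = (-147 - 3192)/(2909 + 3080) = -3339/5989 = -3339*1/5989 = -63/113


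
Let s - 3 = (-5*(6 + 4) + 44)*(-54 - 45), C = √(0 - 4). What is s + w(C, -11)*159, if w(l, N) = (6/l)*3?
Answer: 597 - 1431*I ≈ 597.0 - 1431.0*I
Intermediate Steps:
C = 2*I (C = √(-4) = 2*I ≈ 2.0*I)
w(l, N) = 18/l
s = 597 (s = 3 + (-5*(6 + 4) + 44)*(-54 - 45) = 3 + (-5*10 + 44)*(-99) = 3 + (-50 + 44)*(-99) = 3 - 6*(-99) = 3 + 594 = 597)
s + w(C, -11)*159 = 597 + (18/((2*I)))*159 = 597 + (18*(-I/2))*159 = 597 - 9*I*159 = 597 - 1431*I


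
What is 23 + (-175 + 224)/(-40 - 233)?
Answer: 890/39 ≈ 22.821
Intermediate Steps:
23 + (-175 + 224)/(-40 - 233) = 23 + 49/(-273) = 23 + 49*(-1/273) = 23 - 7/39 = 890/39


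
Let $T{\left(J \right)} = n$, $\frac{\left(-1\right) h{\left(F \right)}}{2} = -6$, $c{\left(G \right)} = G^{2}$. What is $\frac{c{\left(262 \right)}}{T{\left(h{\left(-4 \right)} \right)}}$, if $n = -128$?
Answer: $- \frac{17161}{32} \approx -536.28$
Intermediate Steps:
$h{\left(F \right)} = 12$ ($h{\left(F \right)} = \left(-2\right) \left(-6\right) = 12$)
$T{\left(J \right)} = -128$
$\frac{c{\left(262 \right)}}{T{\left(h{\left(-4 \right)} \right)}} = \frac{262^{2}}{-128} = 68644 \left(- \frac{1}{128}\right) = - \frac{17161}{32}$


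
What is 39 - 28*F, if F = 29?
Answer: -773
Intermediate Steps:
39 - 28*F = 39 - 28*29 = 39 - 812 = -773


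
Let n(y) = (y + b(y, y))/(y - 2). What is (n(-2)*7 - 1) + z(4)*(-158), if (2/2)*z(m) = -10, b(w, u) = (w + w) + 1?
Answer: 6351/4 ≈ 1587.8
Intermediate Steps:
b(w, u) = 1 + 2*w (b(w, u) = 2*w + 1 = 1 + 2*w)
z(m) = -10
n(y) = (1 + 3*y)/(-2 + y) (n(y) = (y + (1 + 2*y))/(y - 2) = (1 + 3*y)/(-2 + y))
(n(-2)*7 - 1) + z(4)*(-158) = (((1 + 3*(-2))/(-2 - 2))*7 - 1) - 10*(-158) = (((1 - 6)/(-4))*7 - 1) + 1580 = (-¼*(-5)*7 - 1) + 1580 = ((5/4)*7 - 1) + 1580 = (35/4 - 1) + 1580 = 31/4 + 1580 = 6351/4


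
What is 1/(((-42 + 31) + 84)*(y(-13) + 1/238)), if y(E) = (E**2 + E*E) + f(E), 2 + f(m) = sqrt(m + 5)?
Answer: 19032622/466871070249 - 113288*I*sqrt(2)/466871070249 ≈ 4.0766e-5 - 3.4316e-7*I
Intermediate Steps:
f(m) = -2 + sqrt(5 + m) (f(m) = -2 + sqrt(m + 5) = -2 + sqrt(5 + m))
y(E) = -2 + sqrt(5 + E) + 2*E**2 (y(E) = (E**2 + E*E) + (-2 + sqrt(5 + E)) = (E**2 + E**2) + (-2 + sqrt(5 + E)) = 2*E**2 + (-2 + sqrt(5 + E)) = -2 + sqrt(5 + E) + 2*E**2)
1/(((-42 + 31) + 84)*(y(-13) + 1/238)) = 1/(((-42 + 31) + 84)*((-2 + sqrt(5 - 13) + 2*(-13)**2) + 1/238)) = 1/((-11 + 84)*((-2 + sqrt(-8) + 2*169) + 1/238)) = 1/(73*((-2 + 2*I*sqrt(2) + 338) + 1/238)) = 1/(73*((336 + 2*I*sqrt(2)) + 1/238)) = 1/(73*(79969/238 + 2*I*sqrt(2))) = 1/(5837737/238 + 146*I*sqrt(2))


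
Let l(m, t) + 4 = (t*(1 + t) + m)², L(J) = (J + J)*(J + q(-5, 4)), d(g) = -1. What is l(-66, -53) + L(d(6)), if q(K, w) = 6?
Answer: 7236086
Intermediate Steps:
L(J) = 2*J*(6 + J) (L(J) = (J + J)*(J + 6) = (2*J)*(6 + J) = 2*J*(6 + J))
l(m, t) = -4 + (m + t*(1 + t))² (l(m, t) = -4 + (t*(1 + t) + m)² = -4 + (m + t*(1 + t))²)
l(-66, -53) + L(d(6)) = (-4 + (-66 - 53 + (-53)²)²) + 2*(-1)*(6 - 1) = (-4 + (-66 - 53 + 2809)²) + 2*(-1)*5 = (-4 + 2690²) - 10 = (-4 + 7236100) - 10 = 7236096 - 10 = 7236086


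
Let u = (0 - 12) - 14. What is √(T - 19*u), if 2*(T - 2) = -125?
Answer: 17*√6/2 ≈ 20.821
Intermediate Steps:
T = -121/2 (T = 2 + (½)*(-125) = 2 - 125/2 = -121/2 ≈ -60.500)
u = -26 (u = -12 - 14 = -26)
√(T - 19*u) = √(-121/2 - 19*(-26)) = √(-121/2 + 494) = √(867/2) = 17*√6/2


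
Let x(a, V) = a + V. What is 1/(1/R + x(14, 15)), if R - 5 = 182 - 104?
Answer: 83/2408 ≈ 0.034468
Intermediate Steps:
x(a, V) = V + a
R = 83 (R = 5 + (182 - 104) = 5 + 78 = 83)
1/(1/R + x(14, 15)) = 1/(1/83 + (15 + 14)) = 1/(1/83 + 29) = 1/(2408/83) = 83/2408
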